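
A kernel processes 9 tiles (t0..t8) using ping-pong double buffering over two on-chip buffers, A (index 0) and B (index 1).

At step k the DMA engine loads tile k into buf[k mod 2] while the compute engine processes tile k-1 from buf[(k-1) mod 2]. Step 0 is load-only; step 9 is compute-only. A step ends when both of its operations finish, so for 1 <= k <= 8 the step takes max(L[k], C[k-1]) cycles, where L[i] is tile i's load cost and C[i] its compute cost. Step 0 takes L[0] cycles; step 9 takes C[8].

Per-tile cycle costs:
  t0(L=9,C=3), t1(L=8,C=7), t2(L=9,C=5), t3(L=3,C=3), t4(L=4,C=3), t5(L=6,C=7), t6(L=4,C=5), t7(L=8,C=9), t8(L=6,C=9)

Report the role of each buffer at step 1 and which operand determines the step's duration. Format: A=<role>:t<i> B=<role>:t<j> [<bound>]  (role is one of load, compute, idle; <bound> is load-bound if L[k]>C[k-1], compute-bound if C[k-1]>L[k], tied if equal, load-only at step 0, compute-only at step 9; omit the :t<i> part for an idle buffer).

step 1: A=compute:t0 B=load:t1 [load-bound]

[0] DMA t0→A (9c) ∥ CU idle ⇒ 9c, clock 9
[1] DMA t1→B (8c) ∥ CU A:t0 (3c) ⇒ 8c, clock 17
[2] DMA t2→A (9c) ∥ CU B:t1 (7c) ⇒ 9c, clock 26
[3] DMA t3→B (3c) ∥ CU A:t2 (5c) ⇒ 5c, clock 31
[4] DMA t4→A (4c) ∥ CU B:t3 (3c) ⇒ 4c, clock 35
[5] DMA t5→B (6c) ∥ CU A:t4 (3c) ⇒ 6c, clock 41
[6] DMA t6→A (4c) ∥ CU B:t5 (7c) ⇒ 7c, clock 48
[7] DMA t7→B (8c) ∥ CU A:t6 (5c) ⇒ 8c, clock 56
[8] DMA t8→A (6c) ∥ CU B:t7 (9c) ⇒ 9c, clock 65
[9] DMA idle ∥ CU A:t8 (9c) ⇒ 9c, clock 74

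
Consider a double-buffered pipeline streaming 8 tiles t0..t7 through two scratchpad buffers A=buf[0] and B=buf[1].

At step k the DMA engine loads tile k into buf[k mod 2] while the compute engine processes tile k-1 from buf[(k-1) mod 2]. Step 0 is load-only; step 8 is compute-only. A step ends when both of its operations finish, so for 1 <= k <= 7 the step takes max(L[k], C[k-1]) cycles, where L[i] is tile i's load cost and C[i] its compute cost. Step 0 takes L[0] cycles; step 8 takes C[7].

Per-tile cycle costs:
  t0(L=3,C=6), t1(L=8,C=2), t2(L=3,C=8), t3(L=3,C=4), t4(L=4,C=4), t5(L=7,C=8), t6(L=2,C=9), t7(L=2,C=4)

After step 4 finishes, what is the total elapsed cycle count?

  0. 3=3c; end=3; A:t0 B:-
  1. max(8,6)=8c; end=11; A:t0 B:t1
  2. max(3,2)=3c; end=14; A:t2 B:t1
  3. max(3,8)=8c; end=22; A:t2 B:t3
  4. max(4,4)=4c; end=26; A:t4 B:t3
  5. max(7,4)=7c; end=33; A:t4 B:t5
  6. max(2,8)=8c; end=41; A:t6 B:t5
  7. max(2,9)=9c; end=50; A:t6 B:t7
  8. 4=4c; end=54; A:t6 B:t7

end_cycle[4] = 26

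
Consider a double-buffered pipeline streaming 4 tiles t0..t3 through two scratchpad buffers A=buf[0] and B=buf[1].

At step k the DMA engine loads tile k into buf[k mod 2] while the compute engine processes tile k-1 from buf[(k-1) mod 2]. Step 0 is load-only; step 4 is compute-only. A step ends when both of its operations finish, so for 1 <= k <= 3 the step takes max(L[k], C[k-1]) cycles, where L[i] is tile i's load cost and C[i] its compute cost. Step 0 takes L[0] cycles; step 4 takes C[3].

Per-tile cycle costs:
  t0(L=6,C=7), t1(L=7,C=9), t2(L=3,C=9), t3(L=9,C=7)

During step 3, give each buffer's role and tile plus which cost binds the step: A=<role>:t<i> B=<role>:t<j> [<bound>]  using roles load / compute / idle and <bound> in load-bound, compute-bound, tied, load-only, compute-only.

step 0: L[0]=6 → dur=6, Σ=6 | A=load:t0 B=idle [load-only]
step 1: L[1]=7 C[0]=7 → dur=7, Σ=13 | A=compute:t0 B=load:t1 [tied]
step 2: L[2]=3 C[1]=9 → dur=9, Σ=22 | A=load:t2 B=compute:t1 [compute-bound]
step 3: L[3]=9 C[2]=9 → dur=9, Σ=31 | A=compute:t2 B=load:t3 [tied]
step 4: C[3]=7 → dur=7, Σ=38 | A=idle B=compute:t3 [compute-only]

step 3: A=compute:t2 B=load:t3 [tied]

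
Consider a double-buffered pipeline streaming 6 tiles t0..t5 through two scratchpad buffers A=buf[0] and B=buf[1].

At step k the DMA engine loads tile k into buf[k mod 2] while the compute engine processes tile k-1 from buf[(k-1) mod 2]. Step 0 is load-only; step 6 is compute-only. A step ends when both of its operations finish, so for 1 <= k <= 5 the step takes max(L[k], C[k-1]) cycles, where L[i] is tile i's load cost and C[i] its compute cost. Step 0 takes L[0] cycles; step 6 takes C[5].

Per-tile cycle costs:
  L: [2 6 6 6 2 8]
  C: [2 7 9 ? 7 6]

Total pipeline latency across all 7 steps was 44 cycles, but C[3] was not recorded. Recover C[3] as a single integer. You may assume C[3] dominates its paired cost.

step 0 = dur = L[0]=2 = 2
step 1 = dur = max(L[1]=6, C[0]=2) = 6
step 2 = dur = max(L[2]=6, C[1]=7) = 7
step 3 = dur = max(L[3]=6, C[2]=9) = 9
step 4 = dur = max(L[4]=2, C[3]=?) = C[3]  (unknown; binding)
step 5 = dur = max(L[5]=8, C[4]=7) = 8
step 6 = dur = C[5]=6 = 6
sum of known step durations = 38
dur[4] = total - known = 44 - 38 = 6
C[3] is the binding max in step 4, so C[3] = dur[4] = 6

C[3] = 6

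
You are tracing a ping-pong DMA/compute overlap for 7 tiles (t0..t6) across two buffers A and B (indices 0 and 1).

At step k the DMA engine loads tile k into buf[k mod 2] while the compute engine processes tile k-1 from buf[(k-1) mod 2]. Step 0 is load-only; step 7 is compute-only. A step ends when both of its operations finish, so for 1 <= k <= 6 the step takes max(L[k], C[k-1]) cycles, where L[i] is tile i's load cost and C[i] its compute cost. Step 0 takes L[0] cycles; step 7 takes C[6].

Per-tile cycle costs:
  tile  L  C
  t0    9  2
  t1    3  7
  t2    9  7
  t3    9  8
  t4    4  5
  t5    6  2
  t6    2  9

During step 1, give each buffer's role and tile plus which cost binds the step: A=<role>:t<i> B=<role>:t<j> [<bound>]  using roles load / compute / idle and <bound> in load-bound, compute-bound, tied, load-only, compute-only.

step 1: A=compute:t0 B=load:t1 [load-bound]

[0] DMA t0→A (9c) ∥ CU idle ⇒ 9c, clock 9
[1] DMA t1→B (3c) ∥ CU A:t0 (2c) ⇒ 3c, clock 12
[2] DMA t2→A (9c) ∥ CU B:t1 (7c) ⇒ 9c, clock 21
[3] DMA t3→B (9c) ∥ CU A:t2 (7c) ⇒ 9c, clock 30
[4] DMA t4→A (4c) ∥ CU B:t3 (8c) ⇒ 8c, clock 38
[5] DMA t5→B (6c) ∥ CU A:t4 (5c) ⇒ 6c, clock 44
[6] DMA t6→A (2c) ∥ CU B:t5 (2c) ⇒ 2c, clock 46
[7] DMA idle ∥ CU A:t6 (9c) ⇒ 9c, clock 55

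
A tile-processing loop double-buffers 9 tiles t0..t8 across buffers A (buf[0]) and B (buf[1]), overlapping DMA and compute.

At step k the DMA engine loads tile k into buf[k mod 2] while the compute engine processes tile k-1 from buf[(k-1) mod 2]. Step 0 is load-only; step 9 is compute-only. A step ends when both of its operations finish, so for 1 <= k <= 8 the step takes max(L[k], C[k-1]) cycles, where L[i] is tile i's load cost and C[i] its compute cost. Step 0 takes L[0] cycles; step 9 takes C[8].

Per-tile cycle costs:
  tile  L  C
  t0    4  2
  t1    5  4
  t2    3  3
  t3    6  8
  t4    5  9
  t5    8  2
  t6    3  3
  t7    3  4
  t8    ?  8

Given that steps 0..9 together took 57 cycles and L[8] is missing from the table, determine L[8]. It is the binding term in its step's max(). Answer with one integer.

step 0 → dur = L[0]=4 = 4
step 1 → dur = max(L[1]=5, C[0]=2) = 5
step 2 → dur = max(L[2]=3, C[1]=4) = 4
step 3 → dur = max(L[3]=6, C[2]=3) = 6
step 4 → dur = max(L[4]=5, C[3]=8) = 8
step 5 → dur = max(L[5]=8, C[4]=9) = 9
step 6 → dur = max(L[6]=3, C[5]=2) = 3
step 7 → dur = max(L[7]=3, C[6]=3) = 3
step 8 → dur = max(L[8]=?, C[7]=4) = L[8]  (unknown; binding)
step 9 → dur = C[8]=8 = 8
sum of known step durations = 50
dur[8] = total - known = 57 - 50 = 7
L[8] is the binding max in step 8, so L[8] = dur[8] = 7

L[8] = 7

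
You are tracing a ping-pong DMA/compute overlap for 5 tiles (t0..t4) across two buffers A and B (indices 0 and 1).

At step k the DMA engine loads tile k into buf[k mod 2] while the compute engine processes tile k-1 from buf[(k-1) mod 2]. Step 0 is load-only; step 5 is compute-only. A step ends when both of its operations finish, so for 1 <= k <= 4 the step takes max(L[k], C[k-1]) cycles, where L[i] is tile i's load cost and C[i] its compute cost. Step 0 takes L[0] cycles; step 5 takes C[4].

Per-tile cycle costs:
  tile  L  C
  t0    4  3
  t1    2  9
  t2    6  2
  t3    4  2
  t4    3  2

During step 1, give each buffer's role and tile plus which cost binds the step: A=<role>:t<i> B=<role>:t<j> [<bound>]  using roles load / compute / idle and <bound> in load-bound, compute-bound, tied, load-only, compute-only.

step 1: A=compute:t0 B=load:t1 [compute-bound]

  0. 4=4c; end=4; A:t0 B:-
  1. max(2,3)=3c; end=7; A:t0 B:t1
  2. max(6,9)=9c; end=16; A:t2 B:t1
  3. max(4,2)=4c; end=20; A:t2 B:t3
  4. max(3,2)=3c; end=23; A:t4 B:t3
  5. 2=2c; end=25; A:t4 B:t3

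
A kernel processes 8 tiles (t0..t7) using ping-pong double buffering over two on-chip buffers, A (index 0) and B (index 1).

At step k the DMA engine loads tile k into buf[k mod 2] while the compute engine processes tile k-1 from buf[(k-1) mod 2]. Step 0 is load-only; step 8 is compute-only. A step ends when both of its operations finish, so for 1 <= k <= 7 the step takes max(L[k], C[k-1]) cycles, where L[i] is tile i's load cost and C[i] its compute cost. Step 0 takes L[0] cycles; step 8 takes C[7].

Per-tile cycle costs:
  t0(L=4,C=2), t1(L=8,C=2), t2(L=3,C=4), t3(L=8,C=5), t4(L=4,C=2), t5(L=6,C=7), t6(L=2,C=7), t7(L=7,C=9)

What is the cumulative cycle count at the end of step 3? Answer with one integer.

step 0: L[0]=4 → dur=4, Σ=4 | A=load:t0 B=idle [load-only]
step 1: L[1]=8 C[0]=2 → dur=8, Σ=12 | A=compute:t0 B=load:t1 [load-bound]
step 2: L[2]=3 C[1]=2 → dur=3, Σ=15 | A=load:t2 B=compute:t1 [load-bound]
step 3: L[3]=8 C[2]=4 → dur=8, Σ=23 | A=compute:t2 B=load:t3 [load-bound]
step 4: L[4]=4 C[3]=5 → dur=5, Σ=28 | A=load:t4 B=compute:t3 [compute-bound]
step 5: L[5]=6 C[4]=2 → dur=6, Σ=34 | A=compute:t4 B=load:t5 [load-bound]
step 6: L[6]=2 C[5]=7 → dur=7, Σ=41 | A=load:t6 B=compute:t5 [compute-bound]
step 7: L[7]=7 C[6]=7 → dur=7, Σ=48 | A=compute:t6 B=load:t7 [tied]
step 8: C[7]=9 → dur=9, Σ=57 | A=idle B=compute:t7 [compute-only]

end_cycle[3] = 23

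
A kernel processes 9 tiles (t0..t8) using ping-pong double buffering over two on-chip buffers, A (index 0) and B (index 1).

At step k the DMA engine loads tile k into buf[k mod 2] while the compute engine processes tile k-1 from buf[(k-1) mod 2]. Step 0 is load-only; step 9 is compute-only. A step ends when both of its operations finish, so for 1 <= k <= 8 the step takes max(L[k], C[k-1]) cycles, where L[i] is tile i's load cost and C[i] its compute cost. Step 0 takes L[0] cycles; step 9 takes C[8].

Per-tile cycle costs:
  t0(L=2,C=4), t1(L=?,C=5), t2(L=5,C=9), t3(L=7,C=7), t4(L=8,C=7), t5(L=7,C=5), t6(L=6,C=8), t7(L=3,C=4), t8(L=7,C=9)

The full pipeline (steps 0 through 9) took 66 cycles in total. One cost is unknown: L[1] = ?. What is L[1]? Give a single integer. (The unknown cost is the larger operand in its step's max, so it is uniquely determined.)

step 0: dur = L[0]=2 = 2
step 1: dur = max(L[1]=?, C[0]=4) = L[1]  (unknown; binding)
step 2: dur = max(L[2]=5, C[1]=5) = 5
step 3: dur = max(L[3]=7, C[2]=9) = 9
step 4: dur = max(L[4]=8, C[3]=7) = 8
step 5: dur = max(L[5]=7, C[4]=7) = 7
step 6: dur = max(L[6]=6, C[5]=5) = 6
step 7: dur = max(L[7]=3, C[6]=8) = 8
step 8: dur = max(L[8]=7, C[7]=4) = 7
step 9: dur = C[8]=9 = 9
sum of known step durations = 61
dur[1] = total - known = 66 - 61 = 5
L[1] is the binding max in step 1, so L[1] = dur[1] = 5

L[1] = 5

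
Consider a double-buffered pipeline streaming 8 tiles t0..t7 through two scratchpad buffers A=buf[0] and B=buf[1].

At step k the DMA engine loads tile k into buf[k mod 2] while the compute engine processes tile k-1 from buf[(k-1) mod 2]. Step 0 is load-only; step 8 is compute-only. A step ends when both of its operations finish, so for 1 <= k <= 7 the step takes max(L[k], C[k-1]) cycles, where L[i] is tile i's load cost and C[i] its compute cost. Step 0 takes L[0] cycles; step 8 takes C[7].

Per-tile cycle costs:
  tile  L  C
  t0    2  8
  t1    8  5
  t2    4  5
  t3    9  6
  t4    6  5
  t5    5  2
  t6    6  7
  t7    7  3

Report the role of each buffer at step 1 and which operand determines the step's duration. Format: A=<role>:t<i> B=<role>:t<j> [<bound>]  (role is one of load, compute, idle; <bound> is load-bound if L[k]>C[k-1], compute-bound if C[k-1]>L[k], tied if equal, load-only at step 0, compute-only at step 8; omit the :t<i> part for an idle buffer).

step 0: L[0]=2 → dur=2, Σ=2 | A=load:t0 B=idle [load-only]
step 1: L[1]=8 C[0]=8 → dur=8, Σ=10 | A=compute:t0 B=load:t1 [tied]
step 2: L[2]=4 C[1]=5 → dur=5, Σ=15 | A=load:t2 B=compute:t1 [compute-bound]
step 3: L[3]=9 C[2]=5 → dur=9, Σ=24 | A=compute:t2 B=load:t3 [load-bound]
step 4: L[4]=6 C[3]=6 → dur=6, Σ=30 | A=load:t4 B=compute:t3 [tied]
step 5: L[5]=5 C[4]=5 → dur=5, Σ=35 | A=compute:t4 B=load:t5 [tied]
step 6: L[6]=6 C[5]=2 → dur=6, Σ=41 | A=load:t6 B=compute:t5 [load-bound]
step 7: L[7]=7 C[6]=7 → dur=7, Σ=48 | A=compute:t6 B=load:t7 [tied]
step 8: C[7]=3 → dur=3, Σ=51 | A=idle B=compute:t7 [compute-only]

step 1: A=compute:t0 B=load:t1 [tied]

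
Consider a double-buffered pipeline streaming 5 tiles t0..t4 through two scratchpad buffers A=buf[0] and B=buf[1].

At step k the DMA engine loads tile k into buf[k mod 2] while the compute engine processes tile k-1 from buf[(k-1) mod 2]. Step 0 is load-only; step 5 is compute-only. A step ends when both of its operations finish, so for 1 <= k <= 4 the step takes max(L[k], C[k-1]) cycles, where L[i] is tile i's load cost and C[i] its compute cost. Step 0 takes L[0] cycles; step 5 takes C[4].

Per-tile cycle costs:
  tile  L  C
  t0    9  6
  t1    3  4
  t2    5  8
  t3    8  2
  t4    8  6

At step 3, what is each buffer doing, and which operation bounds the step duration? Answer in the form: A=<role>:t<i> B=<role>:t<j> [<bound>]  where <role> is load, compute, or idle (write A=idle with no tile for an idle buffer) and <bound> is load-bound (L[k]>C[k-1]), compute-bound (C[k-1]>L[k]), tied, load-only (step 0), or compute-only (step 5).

step 3: A=compute:t2 B=load:t3 [tied]

  0. 9=9c; end=9; A:t0 B:-
  1. max(3,6)=6c; end=15; A:t0 B:t1
  2. max(5,4)=5c; end=20; A:t2 B:t1
  3. max(8,8)=8c; end=28; A:t2 B:t3
  4. max(8,2)=8c; end=36; A:t4 B:t3
  5. 6=6c; end=42; A:t4 B:t3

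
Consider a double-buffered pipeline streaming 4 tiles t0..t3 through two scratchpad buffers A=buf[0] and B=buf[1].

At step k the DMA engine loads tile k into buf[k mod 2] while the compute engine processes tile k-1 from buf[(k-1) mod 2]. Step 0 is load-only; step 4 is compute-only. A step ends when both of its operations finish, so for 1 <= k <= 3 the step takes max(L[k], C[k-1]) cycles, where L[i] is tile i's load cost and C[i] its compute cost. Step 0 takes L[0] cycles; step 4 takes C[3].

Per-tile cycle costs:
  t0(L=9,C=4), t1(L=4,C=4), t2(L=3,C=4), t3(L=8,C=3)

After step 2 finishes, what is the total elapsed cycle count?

end_cycle[2] = 17

step 0: L[0]=9 → dur=9, Σ=9 | A=load:t0 B=idle [load-only]
step 1: L[1]=4 C[0]=4 → dur=4, Σ=13 | A=compute:t0 B=load:t1 [tied]
step 2: L[2]=3 C[1]=4 → dur=4, Σ=17 | A=load:t2 B=compute:t1 [compute-bound]
step 3: L[3]=8 C[2]=4 → dur=8, Σ=25 | A=compute:t2 B=load:t3 [load-bound]
step 4: C[3]=3 → dur=3, Σ=28 | A=idle B=compute:t3 [compute-only]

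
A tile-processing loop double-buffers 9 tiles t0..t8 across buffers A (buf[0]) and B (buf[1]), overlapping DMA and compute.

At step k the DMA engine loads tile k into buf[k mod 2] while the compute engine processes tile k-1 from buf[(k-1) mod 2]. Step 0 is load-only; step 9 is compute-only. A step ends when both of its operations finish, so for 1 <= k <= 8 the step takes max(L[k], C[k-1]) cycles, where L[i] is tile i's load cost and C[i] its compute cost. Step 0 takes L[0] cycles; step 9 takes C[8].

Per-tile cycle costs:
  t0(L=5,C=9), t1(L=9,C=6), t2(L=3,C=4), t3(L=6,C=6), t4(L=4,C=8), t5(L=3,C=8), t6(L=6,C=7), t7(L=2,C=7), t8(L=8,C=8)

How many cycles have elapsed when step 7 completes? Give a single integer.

k=0 load=t0/5c comp=- wait=5 total=5
k=1 load=t1/9c comp=t0/9c wait=9 total=14
k=2 load=t2/3c comp=t1/6c wait=6 total=20
k=3 load=t3/6c comp=t2/4c wait=6 total=26
k=4 load=t4/4c comp=t3/6c wait=6 total=32
k=5 load=t5/3c comp=t4/8c wait=8 total=40
k=6 load=t6/6c comp=t5/8c wait=8 total=48
k=7 load=t7/2c comp=t6/7c wait=7 total=55
k=8 load=t8/8c comp=t7/7c wait=8 total=63
k=9 load=- comp=t8/8c wait=8 total=71

end_cycle[7] = 55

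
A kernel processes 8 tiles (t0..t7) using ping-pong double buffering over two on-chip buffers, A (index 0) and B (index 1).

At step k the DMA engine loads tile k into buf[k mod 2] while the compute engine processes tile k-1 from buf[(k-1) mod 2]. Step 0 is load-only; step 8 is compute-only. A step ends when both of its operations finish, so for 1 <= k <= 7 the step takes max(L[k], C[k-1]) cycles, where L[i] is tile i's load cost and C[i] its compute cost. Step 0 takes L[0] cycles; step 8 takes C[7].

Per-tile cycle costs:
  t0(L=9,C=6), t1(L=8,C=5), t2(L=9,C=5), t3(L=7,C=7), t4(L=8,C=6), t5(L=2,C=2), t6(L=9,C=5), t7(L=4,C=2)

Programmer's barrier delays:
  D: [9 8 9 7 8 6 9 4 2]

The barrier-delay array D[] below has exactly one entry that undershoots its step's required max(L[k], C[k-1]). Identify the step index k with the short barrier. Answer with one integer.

[0] required=L[0]=9=9 vs D=9 ok
[1] required=max(L[1]=8,C[0]=6)=8 vs D=8 ok
[2] required=max(L[2]=9,C[1]=5)=9 vs D=9 ok
[3] required=max(L[3]=7,C[2]=5)=7 vs D=7 ok
[4] required=max(L[4]=8,C[3]=7)=8 vs D=8 ok
[5] required=max(L[5]=2,C[4]=6)=6 vs D=6 ok
[6] required=max(L[6]=9,C[5]=2)=9 vs D=9 ok
[7] required=max(L[7]=4,C[6]=5)=5 vs D=4 SHORT
[8] required=C[7]=2=2 vs D=2 ok

hazard at step 7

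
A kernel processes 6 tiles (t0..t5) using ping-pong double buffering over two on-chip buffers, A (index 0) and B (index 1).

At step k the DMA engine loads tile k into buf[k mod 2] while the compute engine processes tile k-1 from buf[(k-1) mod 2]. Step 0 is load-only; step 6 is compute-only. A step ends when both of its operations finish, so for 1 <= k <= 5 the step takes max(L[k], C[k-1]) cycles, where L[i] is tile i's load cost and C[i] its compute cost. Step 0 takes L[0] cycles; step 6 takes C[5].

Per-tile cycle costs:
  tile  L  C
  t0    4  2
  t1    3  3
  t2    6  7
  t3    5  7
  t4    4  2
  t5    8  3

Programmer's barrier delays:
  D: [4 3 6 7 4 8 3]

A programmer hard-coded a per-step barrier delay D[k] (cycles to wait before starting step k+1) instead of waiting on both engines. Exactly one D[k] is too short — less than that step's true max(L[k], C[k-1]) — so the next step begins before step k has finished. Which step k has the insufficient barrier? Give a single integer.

step 0: need L[0]=4 = 4; D[0]=4 ok
step 1: need max(L[1]=3,C[0]=2) = 3; D[1]=3 ok
step 2: need max(L[2]=6,C[1]=3) = 6; D[2]=6 ok
step 3: need max(L[3]=5,C[2]=7) = 7; D[3]=7 ok
step 4: need max(L[4]=4,C[3]=7) = 7; D[4]=4 SHORT
step 5: need max(L[5]=8,C[4]=2) = 8; D[5]=8 ok
step 6: need C[5]=3 = 3; D[6]=3 ok

hazard at step 4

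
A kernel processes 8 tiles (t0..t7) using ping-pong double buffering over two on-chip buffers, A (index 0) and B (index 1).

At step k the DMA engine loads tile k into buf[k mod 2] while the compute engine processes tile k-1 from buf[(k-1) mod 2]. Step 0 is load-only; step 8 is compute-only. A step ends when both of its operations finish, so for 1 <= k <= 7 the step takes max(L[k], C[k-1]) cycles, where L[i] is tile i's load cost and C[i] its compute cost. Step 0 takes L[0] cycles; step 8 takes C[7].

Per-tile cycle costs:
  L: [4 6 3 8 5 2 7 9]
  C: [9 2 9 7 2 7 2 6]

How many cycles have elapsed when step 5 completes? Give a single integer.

k=0 load=t0/4c comp=- wait=4 total=4
k=1 load=t1/6c comp=t0/9c wait=9 total=13
k=2 load=t2/3c comp=t1/2c wait=3 total=16
k=3 load=t3/8c comp=t2/9c wait=9 total=25
k=4 load=t4/5c comp=t3/7c wait=7 total=32
k=5 load=t5/2c comp=t4/2c wait=2 total=34
k=6 load=t6/7c comp=t5/7c wait=7 total=41
k=7 load=t7/9c comp=t6/2c wait=9 total=50
k=8 load=- comp=t7/6c wait=6 total=56

end_cycle[5] = 34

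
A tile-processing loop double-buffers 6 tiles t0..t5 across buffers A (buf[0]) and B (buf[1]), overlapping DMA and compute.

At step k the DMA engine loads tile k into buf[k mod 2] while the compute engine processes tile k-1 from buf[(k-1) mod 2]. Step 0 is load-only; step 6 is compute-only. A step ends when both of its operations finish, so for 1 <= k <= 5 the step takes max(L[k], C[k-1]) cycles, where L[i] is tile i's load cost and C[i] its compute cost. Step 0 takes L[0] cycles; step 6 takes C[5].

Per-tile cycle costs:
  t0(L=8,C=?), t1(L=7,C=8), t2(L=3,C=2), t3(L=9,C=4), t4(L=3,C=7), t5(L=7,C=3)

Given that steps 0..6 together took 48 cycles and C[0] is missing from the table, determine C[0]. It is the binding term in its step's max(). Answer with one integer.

step 0: dur = L[0]=8 = 8
step 1: dur = max(L[1]=7, C[0]=?) = C[0]  (unknown; binding)
step 2: dur = max(L[2]=3, C[1]=8) = 8
step 3: dur = max(L[3]=9, C[2]=2) = 9
step 4: dur = max(L[4]=3, C[3]=4) = 4
step 5: dur = max(L[5]=7, C[4]=7) = 7
step 6: dur = C[5]=3 = 3
sum of known step durations = 39
dur[1] = total - known = 48 - 39 = 9
C[0] is the binding max in step 1, so C[0] = dur[1] = 9

C[0] = 9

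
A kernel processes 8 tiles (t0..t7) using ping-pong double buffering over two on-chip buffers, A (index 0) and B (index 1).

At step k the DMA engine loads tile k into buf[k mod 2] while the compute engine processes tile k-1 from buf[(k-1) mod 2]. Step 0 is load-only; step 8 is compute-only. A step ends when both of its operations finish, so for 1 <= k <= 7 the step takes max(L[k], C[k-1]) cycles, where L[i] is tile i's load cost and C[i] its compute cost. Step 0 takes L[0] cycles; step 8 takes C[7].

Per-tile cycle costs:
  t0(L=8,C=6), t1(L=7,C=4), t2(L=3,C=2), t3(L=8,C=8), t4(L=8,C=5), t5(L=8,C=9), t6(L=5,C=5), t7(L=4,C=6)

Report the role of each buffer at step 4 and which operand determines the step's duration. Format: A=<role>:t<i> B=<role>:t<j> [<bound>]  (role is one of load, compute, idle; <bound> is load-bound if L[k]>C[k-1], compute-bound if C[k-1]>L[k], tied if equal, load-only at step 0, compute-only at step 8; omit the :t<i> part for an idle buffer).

k=0 load=t0/8c comp=- wait=8 total=8
k=1 load=t1/7c comp=t0/6c wait=7 total=15
k=2 load=t2/3c comp=t1/4c wait=4 total=19
k=3 load=t3/8c comp=t2/2c wait=8 total=27
k=4 load=t4/8c comp=t3/8c wait=8 total=35
k=5 load=t5/8c comp=t4/5c wait=8 total=43
k=6 load=t6/5c comp=t5/9c wait=9 total=52
k=7 load=t7/4c comp=t6/5c wait=5 total=57
k=8 load=- comp=t7/6c wait=6 total=63

step 4: A=load:t4 B=compute:t3 [tied]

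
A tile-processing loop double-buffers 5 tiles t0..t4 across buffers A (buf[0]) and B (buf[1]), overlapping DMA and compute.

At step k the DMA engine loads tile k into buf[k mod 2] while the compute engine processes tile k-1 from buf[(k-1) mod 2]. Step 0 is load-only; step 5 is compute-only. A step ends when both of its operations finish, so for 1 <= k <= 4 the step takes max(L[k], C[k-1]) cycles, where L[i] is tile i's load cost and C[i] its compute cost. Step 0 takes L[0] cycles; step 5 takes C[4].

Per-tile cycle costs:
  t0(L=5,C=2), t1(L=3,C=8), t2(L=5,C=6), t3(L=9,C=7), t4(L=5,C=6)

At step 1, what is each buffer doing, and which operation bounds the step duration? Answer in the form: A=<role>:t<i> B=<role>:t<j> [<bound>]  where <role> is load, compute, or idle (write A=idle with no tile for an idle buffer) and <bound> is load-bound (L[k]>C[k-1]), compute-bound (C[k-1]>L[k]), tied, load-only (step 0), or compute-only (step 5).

step 1: A=compute:t0 B=load:t1 [load-bound]

step 0: L[0]=5 → dur=5, Σ=5 | A=load:t0 B=idle [load-only]
step 1: L[1]=3 C[0]=2 → dur=3, Σ=8 | A=compute:t0 B=load:t1 [load-bound]
step 2: L[2]=5 C[1]=8 → dur=8, Σ=16 | A=load:t2 B=compute:t1 [compute-bound]
step 3: L[3]=9 C[2]=6 → dur=9, Σ=25 | A=compute:t2 B=load:t3 [load-bound]
step 4: L[4]=5 C[3]=7 → dur=7, Σ=32 | A=load:t4 B=compute:t3 [compute-bound]
step 5: C[4]=6 → dur=6, Σ=38 | A=compute:t4 B=idle [compute-only]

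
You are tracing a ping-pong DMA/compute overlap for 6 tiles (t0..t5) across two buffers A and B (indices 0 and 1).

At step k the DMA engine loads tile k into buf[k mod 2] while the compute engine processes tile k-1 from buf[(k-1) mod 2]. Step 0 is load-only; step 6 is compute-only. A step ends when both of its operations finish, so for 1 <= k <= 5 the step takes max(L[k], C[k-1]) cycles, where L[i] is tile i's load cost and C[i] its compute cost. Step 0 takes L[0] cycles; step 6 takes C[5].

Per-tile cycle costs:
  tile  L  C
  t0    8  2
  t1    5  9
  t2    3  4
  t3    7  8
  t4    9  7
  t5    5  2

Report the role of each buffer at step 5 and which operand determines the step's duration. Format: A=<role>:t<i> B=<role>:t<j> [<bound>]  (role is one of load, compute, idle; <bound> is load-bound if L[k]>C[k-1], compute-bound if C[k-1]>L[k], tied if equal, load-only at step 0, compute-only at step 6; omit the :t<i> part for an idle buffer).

step 5: A=compute:t4 B=load:t5 [compute-bound]

  0. 8=8c; end=8; A:t0 B:-
  1. max(5,2)=5c; end=13; A:t0 B:t1
  2. max(3,9)=9c; end=22; A:t2 B:t1
  3. max(7,4)=7c; end=29; A:t2 B:t3
  4. max(9,8)=9c; end=38; A:t4 B:t3
  5. max(5,7)=7c; end=45; A:t4 B:t5
  6. 2=2c; end=47; A:t4 B:t5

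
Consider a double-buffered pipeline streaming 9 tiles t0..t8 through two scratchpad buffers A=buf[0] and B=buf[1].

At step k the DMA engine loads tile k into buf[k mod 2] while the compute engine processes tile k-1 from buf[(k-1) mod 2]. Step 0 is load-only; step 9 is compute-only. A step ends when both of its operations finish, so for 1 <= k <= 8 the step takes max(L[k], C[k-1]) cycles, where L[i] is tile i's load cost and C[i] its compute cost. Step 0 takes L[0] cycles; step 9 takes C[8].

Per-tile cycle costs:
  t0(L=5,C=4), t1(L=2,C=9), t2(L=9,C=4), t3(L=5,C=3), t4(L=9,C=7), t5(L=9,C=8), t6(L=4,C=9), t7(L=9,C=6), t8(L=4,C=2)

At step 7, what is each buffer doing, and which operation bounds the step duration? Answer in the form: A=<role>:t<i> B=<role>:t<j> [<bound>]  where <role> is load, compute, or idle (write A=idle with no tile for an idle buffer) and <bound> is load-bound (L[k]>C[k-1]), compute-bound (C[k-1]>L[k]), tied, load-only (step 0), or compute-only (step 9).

k=0 load=t0/5c comp=- wait=5 total=5
k=1 load=t1/2c comp=t0/4c wait=4 total=9
k=2 load=t2/9c comp=t1/9c wait=9 total=18
k=3 load=t3/5c comp=t2/4c wait=5 total=23
k=4 load=t4/9c comp=t3/3c wait=9 total=32
k=5 load=t5/9c comp=t4/7c wait=9 total=41
k=6 load=t6/4c comp=t5/8c wait=8 total=49
k=7 load=t7/9c comp=t6/9c wait=9 total=58
k=8 load=t8/4c comp=t7/6c wait=6 total=64
k=9 load=- comp=t8/2c wait=2 total=66

step 7: A=compute:t6 B=load:t7 [tied]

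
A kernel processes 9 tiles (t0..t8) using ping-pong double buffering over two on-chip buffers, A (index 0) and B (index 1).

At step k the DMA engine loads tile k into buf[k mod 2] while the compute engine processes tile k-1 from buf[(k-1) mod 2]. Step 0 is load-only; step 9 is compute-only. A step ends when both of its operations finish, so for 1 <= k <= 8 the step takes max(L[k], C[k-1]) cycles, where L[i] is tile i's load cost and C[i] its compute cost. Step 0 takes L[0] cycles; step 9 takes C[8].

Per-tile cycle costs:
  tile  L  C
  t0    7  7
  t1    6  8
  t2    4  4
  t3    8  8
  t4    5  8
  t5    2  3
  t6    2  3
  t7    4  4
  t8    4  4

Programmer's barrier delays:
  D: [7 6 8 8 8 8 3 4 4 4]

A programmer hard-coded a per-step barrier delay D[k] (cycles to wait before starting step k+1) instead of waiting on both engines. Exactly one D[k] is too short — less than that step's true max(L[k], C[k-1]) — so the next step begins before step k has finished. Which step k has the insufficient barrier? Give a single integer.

hazard at step 1

step 0: need L[0]=7 = 7; D[0]=7 ok
step 1: need max(L[1]=6,C[0]=7) = 7; D[1]=6 SHORT
step 2: need max(L[2]=4,C[1]=8) = 8; D[2]=8 ok
step 3: need max(L[3]=8,C[2]=4) = 8; D[3]=8 ok
step 4: need max(L[4]=5,C[3]=8) = 8; D[4]=8 ok
step 5: need max(L[5]=2,C[4]=8) = 8; D[5]=8 ok
step 6: need max(L[6]=2,C[5]=3) = 3; D[6]=3 ok
step 7: need max(L[7]=4,C[6]=3) = 4; D[7]=4 ok
step 8: need max(L[8]=4,C[7]=4) = 4; D[8]=4 ok
step 9: need C[8]=4 = 4; D[9]=4 ok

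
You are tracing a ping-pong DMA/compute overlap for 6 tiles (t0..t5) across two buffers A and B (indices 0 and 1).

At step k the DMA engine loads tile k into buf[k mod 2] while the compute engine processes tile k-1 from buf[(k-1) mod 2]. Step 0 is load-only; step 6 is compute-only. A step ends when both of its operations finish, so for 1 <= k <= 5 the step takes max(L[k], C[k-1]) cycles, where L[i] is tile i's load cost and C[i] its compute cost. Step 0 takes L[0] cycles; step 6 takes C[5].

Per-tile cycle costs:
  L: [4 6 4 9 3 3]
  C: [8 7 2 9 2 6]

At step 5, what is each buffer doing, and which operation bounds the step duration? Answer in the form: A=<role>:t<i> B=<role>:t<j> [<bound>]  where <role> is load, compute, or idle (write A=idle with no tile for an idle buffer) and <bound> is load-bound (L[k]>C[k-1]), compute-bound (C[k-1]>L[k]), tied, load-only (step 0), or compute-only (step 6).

[0] DMA t0→A (4c) ∥ CU idle ⇒ 4c, clock 4
[1] DMA t1→B (6c) ∥ CU A:t0 (8c) ⇒ 8c, clock 12
[2] DMA t2→A (4c) ∥ CU B:t1 (7c) ⇒ 7c, clock 19
[3] DMA t3→B (9c) ∥ CU A:t2 (2c) ⇒ 9c, clock 28
[4] DMA t4→A (3c) ∥ CU B:t3 (9c) ⇒ 9c, clock 37
[5] DMA t5→B (3c) ∥ CU A:t4 (2c) ⇒ 3c, clock 40
[6] DMA idle ∥ CU B:t5 (6c) ⇒ 6c, clock 46

step 5: A=compute:t4 B=load:t5 [load-bound]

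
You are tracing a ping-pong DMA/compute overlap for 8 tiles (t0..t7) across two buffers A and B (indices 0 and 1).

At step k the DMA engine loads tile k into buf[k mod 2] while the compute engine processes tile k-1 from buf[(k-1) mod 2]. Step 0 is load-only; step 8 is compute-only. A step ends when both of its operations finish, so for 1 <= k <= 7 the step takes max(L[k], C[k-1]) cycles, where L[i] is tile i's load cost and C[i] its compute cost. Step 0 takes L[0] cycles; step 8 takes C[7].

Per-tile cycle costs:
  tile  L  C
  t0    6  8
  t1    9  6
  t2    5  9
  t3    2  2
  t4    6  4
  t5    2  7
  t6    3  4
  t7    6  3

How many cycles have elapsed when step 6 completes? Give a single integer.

[0] DMA t0→A (6c) ∥ CU idle ⇒ 6c, clock 6
[1] DMA t1→B (9c) ∥ CU A:t0 (8c) ⇒ 9c, clock 15
[2] DMA t2→A (5c) ∥ CU B:t1 (6c) ⇒ 6c, clock 21
[3] DMA t3→B (2c) ∥ CU A:t2 (9c) ⇒ 9c, clock 30
[4] DMA t4→A (6c) ∥ CU B:t3 (2c) ⇒ 6c, clock 36
[5] DMA t5→B (2c) ∥ CU A:t4 (4c) ⇒ 4c, clock 40
[6] DMA t6→A (3c) ∥ CU B:t5 (7c) ⇒ 7c, clock 47
[7] DMA t7→B (6c) ∥ CU A:t6 (4c) ⇒ 6c, clock 53
[8] DMA idle ∥ CU B:t7 (3c) ⇒ 3c, clock 56

end_cycle[6] = 47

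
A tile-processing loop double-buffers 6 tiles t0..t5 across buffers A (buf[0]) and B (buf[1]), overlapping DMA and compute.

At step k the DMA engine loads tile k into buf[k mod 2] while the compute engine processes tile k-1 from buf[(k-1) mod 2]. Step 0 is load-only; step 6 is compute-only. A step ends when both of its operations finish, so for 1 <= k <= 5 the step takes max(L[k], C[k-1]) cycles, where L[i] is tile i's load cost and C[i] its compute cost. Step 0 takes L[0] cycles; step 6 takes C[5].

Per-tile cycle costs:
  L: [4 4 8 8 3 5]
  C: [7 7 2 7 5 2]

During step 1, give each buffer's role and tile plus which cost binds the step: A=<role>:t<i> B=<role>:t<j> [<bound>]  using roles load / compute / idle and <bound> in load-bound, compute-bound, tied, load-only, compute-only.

k=0 load=t0/4c comp=- wait=4 total=4
k=1 load=t1/4c comp=t0/7c wait=7 total=11
k=2 load=t2/8c comp=t1/7c wait=8 total=19
k=3 load=t3/8c comp=t2/2c wait=8 total=27
k=4 load=t4/3c comp=t3/7c wait=7 total=34
k=5 load=t5/5c comp=t4/5c wait=5 total=39
k=6 load=- comp=t5/2c wait=2 total=41

step 1: A=compute:t0 B=load:t1 [compute-bound]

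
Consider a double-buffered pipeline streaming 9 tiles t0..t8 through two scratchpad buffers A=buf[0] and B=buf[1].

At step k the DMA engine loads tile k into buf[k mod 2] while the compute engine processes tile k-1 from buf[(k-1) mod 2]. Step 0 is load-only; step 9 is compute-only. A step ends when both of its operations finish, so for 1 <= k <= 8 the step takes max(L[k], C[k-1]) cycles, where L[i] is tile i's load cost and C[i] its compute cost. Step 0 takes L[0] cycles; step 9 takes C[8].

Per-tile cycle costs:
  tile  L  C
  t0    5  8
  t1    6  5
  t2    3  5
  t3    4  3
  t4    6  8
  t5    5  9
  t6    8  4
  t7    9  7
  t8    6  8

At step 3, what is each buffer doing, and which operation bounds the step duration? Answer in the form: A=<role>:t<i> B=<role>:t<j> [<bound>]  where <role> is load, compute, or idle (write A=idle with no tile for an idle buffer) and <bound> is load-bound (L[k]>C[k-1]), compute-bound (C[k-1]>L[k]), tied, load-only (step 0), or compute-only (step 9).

  0. 5=5c; end=5; A:t0 B:-
  1. max(6,8)=8c; end=13; A:t0 B:t1
  2. max(3,5)=5c; end=18; A:t2 B:t1
  3. max(4,5)=5c; end=23; A:t2 B:t3
  4. max(6,3)=6c; end=29; A:t4 B:t3
  5. max(5,8)=8c; end=37; A:t4 B:t5
  6. max(8,9)=9c; end=46; A:t6 B:t5
  7. max(9,4)=9c; end=55; A:t6 B:t7
  8. max(6,7)=7c; end=62; A:t8 B:t7
  9. 8=8c; end=70; A:t8 B:t7

step 3: A=compute:t2 B=load:t3 [compute-bound]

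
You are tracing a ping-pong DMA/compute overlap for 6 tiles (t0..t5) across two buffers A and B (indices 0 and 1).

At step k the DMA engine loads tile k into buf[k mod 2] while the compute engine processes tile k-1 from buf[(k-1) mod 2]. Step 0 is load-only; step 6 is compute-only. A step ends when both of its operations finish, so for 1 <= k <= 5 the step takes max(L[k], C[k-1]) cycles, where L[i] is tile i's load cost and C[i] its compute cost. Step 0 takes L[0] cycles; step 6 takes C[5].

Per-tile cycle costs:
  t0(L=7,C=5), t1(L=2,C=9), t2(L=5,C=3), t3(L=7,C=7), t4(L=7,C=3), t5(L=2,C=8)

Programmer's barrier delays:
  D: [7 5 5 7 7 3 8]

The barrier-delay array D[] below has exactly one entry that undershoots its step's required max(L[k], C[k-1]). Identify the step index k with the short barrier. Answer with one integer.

[0] required=L[0]=7=7 vs D=7 ok
[1] required=max(L[1]=2,C[0]=5)=5 vs D=5 ok
[2] required=max(L[2]=5,C[1]=9)=9 vs D=5 SHORT
[3] required=max(L[3]=7,C[2]=3)=7 vs D=7 ok
[4] required=max(L[4]=7,C[3]=7)=7 vs D=7 ok
[5] required=max(L[5]=2,C[4]=3)=3 vs D=3 ok
[6] required=C[5]=8=8 vs D=8 ok

hazard at step 2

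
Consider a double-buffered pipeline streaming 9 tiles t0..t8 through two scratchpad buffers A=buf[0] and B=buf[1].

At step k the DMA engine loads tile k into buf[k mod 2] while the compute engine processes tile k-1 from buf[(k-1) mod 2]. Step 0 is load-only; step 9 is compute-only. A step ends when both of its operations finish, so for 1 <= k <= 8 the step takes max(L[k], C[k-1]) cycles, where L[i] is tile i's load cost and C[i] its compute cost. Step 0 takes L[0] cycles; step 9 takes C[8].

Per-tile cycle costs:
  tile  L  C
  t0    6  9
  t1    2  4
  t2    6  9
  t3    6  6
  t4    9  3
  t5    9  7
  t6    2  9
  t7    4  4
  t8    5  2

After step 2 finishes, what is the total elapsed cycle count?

end_cycle[2] = 21

k=0 load=t0/6c comp=- wait=6 total=6
k=1 load=t1/2c comp=t0/9c wait=9 total=15
k=2 load=t2/6c comp=t1/4c wait=6 total=21
k=3 load=t3/6c comp=t2/9c wait=9 total=30
k=4 load=t4/9c comp=t3/6c wait=9 total=39
k=5 load=t5/9c comp=t4/3c wait=9 total=48
k=6 load=t6/2c comp=t5/7c wait=7 total=55
k=7 load=t7/4c comp=t6/9c wait=9 total=64
k=8 load=t8/5c comp=t7/4c wait=5 total=69
k=9 load=- comp=t8/2c wait=2 total=71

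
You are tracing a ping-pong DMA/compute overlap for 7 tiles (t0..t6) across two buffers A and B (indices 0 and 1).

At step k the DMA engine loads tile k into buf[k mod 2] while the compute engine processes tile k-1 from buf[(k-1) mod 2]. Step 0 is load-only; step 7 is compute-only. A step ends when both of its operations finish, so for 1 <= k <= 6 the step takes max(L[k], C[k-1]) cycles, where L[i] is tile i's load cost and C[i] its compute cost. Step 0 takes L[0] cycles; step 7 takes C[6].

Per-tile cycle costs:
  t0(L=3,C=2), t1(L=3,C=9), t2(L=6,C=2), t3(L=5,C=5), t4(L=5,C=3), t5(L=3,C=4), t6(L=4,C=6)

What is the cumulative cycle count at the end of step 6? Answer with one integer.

end_cycle[6] = 32

[0] DMA t0→A (3c) ∥ CU idle ⇒ 3c, clock 3
[1] DMA t1→B (3c) ∥ CU A:t0 (2c) ⇒ 3c, clock 6
[2] DMA t2→A (6c) ∥ CU B:t1 (9c) ⇒ 9c, clock 15
[3] DMA t3→B (5c) ∥ CU A:t2 (2c) ⇒ 5c, clock 20
[4] DMA t4→A (5c) ∥ CU B:t3 (5c) ⇒ 5c, clock 25
[5] DMA t5→B (3c) ∥ CU A:t4 (3c) ⇒ 3c, clock 28
[6] DMA t6→A (4c) ∥ CU B:t5 (4c) ⇒ 4c, clock 32
[7] DMA idle ∥ CU A:t6 (6c) ⇒ 6c, clock 38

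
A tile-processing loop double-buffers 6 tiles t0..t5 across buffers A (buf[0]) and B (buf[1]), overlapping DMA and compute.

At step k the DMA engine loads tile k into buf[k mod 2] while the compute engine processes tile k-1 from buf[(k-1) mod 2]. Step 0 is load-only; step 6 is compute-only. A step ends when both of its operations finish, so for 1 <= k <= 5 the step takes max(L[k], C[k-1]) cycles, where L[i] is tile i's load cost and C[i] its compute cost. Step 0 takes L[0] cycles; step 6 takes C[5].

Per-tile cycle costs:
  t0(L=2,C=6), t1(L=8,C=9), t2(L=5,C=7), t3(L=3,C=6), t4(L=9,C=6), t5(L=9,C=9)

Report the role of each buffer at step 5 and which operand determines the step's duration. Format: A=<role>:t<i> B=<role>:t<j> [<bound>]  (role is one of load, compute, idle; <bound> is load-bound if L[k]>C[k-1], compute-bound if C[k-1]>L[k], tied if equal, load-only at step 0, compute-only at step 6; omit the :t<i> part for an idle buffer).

step 5: A=compute:t4 B=load:t5 [load-bound]

step 0: L[0]=2 → dur=2, Σ=2 | A=load:t0 B=idle [load-only]
step 1: L[1]=8 C[0]=6 → dur=8, Σ=10 | A=compute:t0 B=load:t1 [load-bound]
step 2: L[2]=5 C[1]=9 → dur=9, Σ=19 | A=load:t2 B=compute:t1 [compute-bound]
step 3: L[3]=3 C[2]=7 → dur=7, Σ=26 | A=compute:t2 B=load:t3 [compute-bound]
step 4: L[4]=9 C[3]=6 → dur=9, Σ=35 | A=load:t4 B=compute:t3 [load-bound]
step 5: L[5]=9 C[4]=6 → dur=9, Σ=44 | A=compute:t4 B=load:t5 [load-bound]
step 6: C[5]=9 → dur=9, Σ=53 | A=idle B=compute:t5 [compute-only]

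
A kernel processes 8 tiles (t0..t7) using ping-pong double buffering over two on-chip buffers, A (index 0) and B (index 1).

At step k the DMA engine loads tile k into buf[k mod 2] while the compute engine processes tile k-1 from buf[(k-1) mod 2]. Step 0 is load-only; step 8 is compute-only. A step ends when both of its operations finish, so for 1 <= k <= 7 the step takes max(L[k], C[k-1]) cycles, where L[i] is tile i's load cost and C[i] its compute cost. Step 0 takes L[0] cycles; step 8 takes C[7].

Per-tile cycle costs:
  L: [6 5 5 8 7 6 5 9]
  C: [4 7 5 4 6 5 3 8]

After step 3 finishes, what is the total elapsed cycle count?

end_cycle[3] = 26

k=0 load=t0/6c comp=- wait=6 total=6
k=1 load=t1/5c comp=t0/4c wait=5 total=11
k=2 load=t2/5c comp=t1/7c wait=7 total=18
k=3 load=t3/8c comp=t2/5c wait=8 total=26
k=4 load=t4/7c comp=t3/4c wait=7 total=33
k=5 load=t5/6c comp=t4/6c wait=6 total=39
k=6 load=t6/5c comp=t5/5c wait=5 total=44
k=7 load=t7/9c comp=t6/3c wait=9 total=53
k=8 load=- comp=t7/8c wait=8 total=61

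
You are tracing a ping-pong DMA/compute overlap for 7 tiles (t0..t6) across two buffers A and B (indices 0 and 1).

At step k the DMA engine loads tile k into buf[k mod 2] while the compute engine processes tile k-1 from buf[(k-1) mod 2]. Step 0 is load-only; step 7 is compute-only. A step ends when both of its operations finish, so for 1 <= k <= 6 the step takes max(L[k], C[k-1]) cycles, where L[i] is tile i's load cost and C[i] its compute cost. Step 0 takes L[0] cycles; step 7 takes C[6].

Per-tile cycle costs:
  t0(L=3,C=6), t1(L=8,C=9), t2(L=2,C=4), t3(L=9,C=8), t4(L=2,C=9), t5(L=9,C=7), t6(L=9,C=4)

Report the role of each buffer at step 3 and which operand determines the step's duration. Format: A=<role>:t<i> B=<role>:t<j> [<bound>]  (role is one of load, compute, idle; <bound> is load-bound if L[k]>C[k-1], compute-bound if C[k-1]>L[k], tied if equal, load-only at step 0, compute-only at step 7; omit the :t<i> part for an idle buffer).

step 3: A=compute:t2 B=load:t3 [load-bound]

  0. 3=3c; end=3; A:t0 B:-
  1. max(8,6)=8c; end=11; A:t0 B:t1
  2. max(2,9)=9c; end=20; A:t2 B:t1
  3. max(9,4)=9c; end=29; A:t2 B:t3
  4. max(2,8)=8c; end=37; A:t4 B:t3
  5. max(9,9)=9c; end=46; A:t4 B:t5
  6. max(9,7)=9c; end=55; A:t6 B:t5
  7. 4=4c; end=59; A:t6 B:t5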